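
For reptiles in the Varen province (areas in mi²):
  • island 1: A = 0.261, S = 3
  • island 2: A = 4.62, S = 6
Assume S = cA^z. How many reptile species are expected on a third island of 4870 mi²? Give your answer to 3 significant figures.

32.2

z = ln(6/3) / ln(4.62/0.261) = 0.6931 / 2.8736 = 0.2412
c = 3 / 0.261^0.2412 = 3 / 0.7232 = 4.148
S₃ = 4.148 × 4870^0.2412 = 4.148 × 7.753 ≈ 32.16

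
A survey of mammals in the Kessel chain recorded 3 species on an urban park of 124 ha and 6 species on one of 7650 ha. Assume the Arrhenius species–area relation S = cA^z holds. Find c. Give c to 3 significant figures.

1.33

z = ln(S₂/S₁) / ln(A₂/A₁) = ln(6/3) / ln(7650/124) = 0.6931 / 4.1222 = 0.1682
c = S₁ / A₁^z = 3 / 124^0.1682 = 3 / 2.249 = 1.334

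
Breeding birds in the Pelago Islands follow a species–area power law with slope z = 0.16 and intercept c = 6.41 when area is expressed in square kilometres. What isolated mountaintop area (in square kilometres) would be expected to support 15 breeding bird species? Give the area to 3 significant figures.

15 = 6.41 × A^0.16  ⇒  A^0.16 = 15/6.41 = 2.34
ln A = ln(2.34) / 0.16 = 0.8502 / 0.16 = 5.3137
A = e^5.3137 ≈ 203.1 square kilometres

203 square kilometres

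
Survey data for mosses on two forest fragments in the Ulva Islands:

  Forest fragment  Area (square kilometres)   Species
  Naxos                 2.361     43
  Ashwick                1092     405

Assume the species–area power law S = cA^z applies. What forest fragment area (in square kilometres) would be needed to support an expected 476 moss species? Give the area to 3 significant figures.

z = ln(405/43) / ln(1092/2.361) = 2.2427 / 6.1367 = 0.3655
c = 43 / 2.361^0.3655 = 43 / 1.369 = 31.41
A = (476/31.41)^(1/0.3655) ⇒ ln A = ln(15.15)/0.3655 = 7.4378
A = e^7.4378 ≈ 1699 square kilometres

1700 square kilometres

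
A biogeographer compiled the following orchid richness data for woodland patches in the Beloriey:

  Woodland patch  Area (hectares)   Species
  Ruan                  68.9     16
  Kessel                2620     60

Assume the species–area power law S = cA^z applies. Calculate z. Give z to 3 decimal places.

0.363

Taking logs: ln S = ln c + z ln A, so z = (ln S₂ − ln S₁)/(ln A₂ − ln A₁).
z = ln(60/16) / ln(2620/68.9) = ln(3.75) / ln(38.03) = 1.3218 / 3.6383 = 0.3633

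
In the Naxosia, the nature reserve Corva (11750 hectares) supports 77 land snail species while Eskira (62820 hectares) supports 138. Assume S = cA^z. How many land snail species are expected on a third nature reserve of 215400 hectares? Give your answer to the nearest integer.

z = ln(138/77) / ln(62820/11750) = 0.5834 / 1.6764 = 0.3480
c = 77 / 11750^0.3480 = 77 / 26.09 = 2.951
S₃ = 2.951 × 215400^0.3480 = 2.951 × 71.8 ≈ 211.9

212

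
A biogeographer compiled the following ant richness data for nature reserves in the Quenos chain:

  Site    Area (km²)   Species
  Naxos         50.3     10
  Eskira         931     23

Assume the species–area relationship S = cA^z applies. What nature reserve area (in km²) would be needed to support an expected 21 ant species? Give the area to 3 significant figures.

z = ln(23/10) / ln(931/50.3) = 0.8329 / 2.9183 = 0.2854
c = 10 / 50.3^0.2854 = 10 / 3.06 = 3.269
A = (21/3.269)^(1/0.2854) ⇒ ln A = ln(6.425)/0.2854 = 6.5175
A = e^6.5175 ≈ 676.9 km²

677 km²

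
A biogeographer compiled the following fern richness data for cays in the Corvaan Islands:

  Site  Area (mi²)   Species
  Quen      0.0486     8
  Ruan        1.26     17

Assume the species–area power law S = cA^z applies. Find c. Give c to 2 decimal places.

16.11

z = ln(S₂/S₁) / ln(A₂/A₁) = ln(17/8) / ln(1.26/0.0486) = 0.7538 / 3.2552 = 0.2316
c = S₁ / A₁^z = 8 / 0.0486^0.2316 = 8 / 0.4965 = 16.11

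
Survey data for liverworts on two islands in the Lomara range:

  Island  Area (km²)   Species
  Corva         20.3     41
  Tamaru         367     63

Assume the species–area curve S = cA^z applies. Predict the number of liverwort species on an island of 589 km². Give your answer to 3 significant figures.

z = ln(63/41) / ln(367/20.3) = 0.4296 / 2.8947 = 0.1484
c = 41 / 20.3^0.1484 = 41 / 1.563 = 26.23
S₃ = 26.23 × 589^0.1484 = 26.23 × 2.577 ≈ 67.58

67.6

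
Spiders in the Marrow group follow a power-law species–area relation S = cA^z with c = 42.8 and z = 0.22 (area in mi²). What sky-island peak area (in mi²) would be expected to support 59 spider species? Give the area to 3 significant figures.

59 = 42.8 × A^0.22  ⇒  A^0.22 = 59/42.8 = 1.379
ln A = ln(1.379) / 0.22 = 0.3210 / 0.22 = 1.4591
A = e^1.4591 ≈ 4.302 mi²

4.30 mi²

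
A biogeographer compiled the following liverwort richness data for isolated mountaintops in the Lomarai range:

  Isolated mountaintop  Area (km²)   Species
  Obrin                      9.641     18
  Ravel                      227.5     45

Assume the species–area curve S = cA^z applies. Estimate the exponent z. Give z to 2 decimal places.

0.29

Taking logs: ln S = ln c + z ln A, so z = (ln S₂ − ln S₁)/(ln A₂ − ln A₁).
z = ln(45/18) / ln(227.5/9.641) = ln(2.5) / ln(23.6) = 0.9163 / 3.1611 = 0.2899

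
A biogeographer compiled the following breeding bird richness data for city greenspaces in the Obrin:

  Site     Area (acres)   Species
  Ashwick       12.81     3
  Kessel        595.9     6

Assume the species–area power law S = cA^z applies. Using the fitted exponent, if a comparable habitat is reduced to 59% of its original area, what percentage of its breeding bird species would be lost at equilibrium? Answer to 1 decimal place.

z = ln(6/3) / ln(595.9/12.81) = 0.6931 / 3.8398 = 0.1805
S_new/S_old = (A_new/A_old)^z = 0.59^0.1805 = exp(0.1805 × -0.5276) = 0.9091
Fraction lost = 1 − 0.9091 = 0.09085

9.1%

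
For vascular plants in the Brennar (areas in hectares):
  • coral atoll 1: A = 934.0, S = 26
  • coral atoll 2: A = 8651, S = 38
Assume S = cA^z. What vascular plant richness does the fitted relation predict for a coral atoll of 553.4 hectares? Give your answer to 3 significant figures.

23.8

z = ln(38/26) / ln(8651/934) = 0.3795 / 2.2260 = 0.1705
c = 26 / 934^0.1705 = 26 / 3.209 = 8.102
S₃ = 8.102 × 553.4^0.1705 = 8.102 × 2.935 ≈ 23.78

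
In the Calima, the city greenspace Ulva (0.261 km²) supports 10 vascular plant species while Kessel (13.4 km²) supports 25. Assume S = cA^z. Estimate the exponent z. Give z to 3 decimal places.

Taking logs: ln S = ln c + z ln A, so z = (ln S₂ − ln S₁)/(ln A₂ − ln A₁).
z = ln(25/10) / ln(13.4/0.261) = ln(2.5) / ln(51.34) = 0.9163 / 3.9385 = 0.2327

0.233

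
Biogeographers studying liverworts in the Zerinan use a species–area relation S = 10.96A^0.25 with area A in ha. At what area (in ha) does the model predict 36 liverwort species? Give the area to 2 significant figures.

120 ha

36 = 10.96 × A^0.25  ⇒  A^0.25 = 36/10.96 = 3.285
ln A = ln(3.285) / 0.25 = 1.1893 / 0.25 = 4.7571
A = e^4.7571 ≈ 116.4 ha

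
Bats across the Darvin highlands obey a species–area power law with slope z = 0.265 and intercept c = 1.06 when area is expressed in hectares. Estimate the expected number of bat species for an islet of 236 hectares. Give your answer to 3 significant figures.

4.51

S = 1.06 × 236^0.265
ln S = ln 1.06 + 0.265 × ln 236 = 0.0583 + 0.265 × 5.4638 = 1.5062
S = e^1.5062 ≈ 4.509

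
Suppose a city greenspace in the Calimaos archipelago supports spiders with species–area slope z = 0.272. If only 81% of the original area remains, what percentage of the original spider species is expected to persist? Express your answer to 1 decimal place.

94.4%

S_new/S_old = (A_new/A_old)^z = 0.81^0.272
= exp(0.272 × ln 0.81) = exp(0.272 × -0.2107) = exp(-0.0573) ≈ 0.9443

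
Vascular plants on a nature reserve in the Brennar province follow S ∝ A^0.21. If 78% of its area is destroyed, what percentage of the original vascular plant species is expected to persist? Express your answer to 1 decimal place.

S_new/S_old = (A_new/A_old)^z = 0.22^0.21
= exp(0.21 × ln 0.22) = exp(0.21 × -1.5141) = exp(-0.3180) ≈ 0.7276

72.8%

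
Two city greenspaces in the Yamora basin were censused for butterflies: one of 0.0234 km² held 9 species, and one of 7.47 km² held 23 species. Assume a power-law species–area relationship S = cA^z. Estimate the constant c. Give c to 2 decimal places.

16.58

z = ln(S₂/S₁) / ln(A₂/A₁) = ln(23/9) / ln(7.47/0.0234) = 0.9383 / 5.7659 = 0.1627
c = S₁ / A₁^z = 9 / 0.0234^0.1627 = 9 / 0.5428 = 16.58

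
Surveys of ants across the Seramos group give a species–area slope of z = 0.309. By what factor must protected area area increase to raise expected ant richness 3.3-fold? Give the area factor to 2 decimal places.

(A₂/A₁)^0.309 = 3.3, so A₂/A₁ = 3.3^(1/0.309) = 3.3^3.236
ln(A₂/A₁) = ln 3.3 / 0.309 = 1.1939 / 0.309 = 3.8638
A₂/A₁ = e^3.8638 ≈ 47.65

47.65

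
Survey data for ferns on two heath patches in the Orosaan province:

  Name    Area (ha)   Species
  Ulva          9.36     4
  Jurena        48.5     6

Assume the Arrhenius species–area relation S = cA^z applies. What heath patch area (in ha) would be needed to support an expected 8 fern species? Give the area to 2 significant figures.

z = ln(6/4) / ln(48.5/9.36) = 0.4055 / 1.6451 = 0.2465
c = 4 / 9.36^0.2465 = 4 / 1.735 = 2.305
A = (8/2.305)^(1/0.2465) ⇒ ln A = ln(3.471)/0.2465 = 5.0488
A = e^5.0488 ≈ 155.8 ha

160 ha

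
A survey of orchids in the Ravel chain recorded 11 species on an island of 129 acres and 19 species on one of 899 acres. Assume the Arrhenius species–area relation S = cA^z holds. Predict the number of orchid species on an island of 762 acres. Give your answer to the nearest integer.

z = ln(19/11) / ln(899/129) = 0.5465 / 1.9415 = 0.2815
c = 11 / 129^0.2815 = 11 / 3.928 = 2.801
S₃ = 2.801 × 762^0.2815 = 2.801 × 6.476 ≈ 18.14

18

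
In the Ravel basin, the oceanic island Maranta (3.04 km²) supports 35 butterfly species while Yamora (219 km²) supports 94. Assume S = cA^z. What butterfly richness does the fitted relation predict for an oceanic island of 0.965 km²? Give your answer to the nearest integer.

z = ln(94/35) / ln(219/3.04) = 0.9879 / 4.2772 = 0.2310
c = 35 / 3.04^0.2310 = 35 / 1.293 = 27.07
S₃ = 27.07 × 0.965^0.2310 = 27.07 × 0.9918 ≈ 26.85

27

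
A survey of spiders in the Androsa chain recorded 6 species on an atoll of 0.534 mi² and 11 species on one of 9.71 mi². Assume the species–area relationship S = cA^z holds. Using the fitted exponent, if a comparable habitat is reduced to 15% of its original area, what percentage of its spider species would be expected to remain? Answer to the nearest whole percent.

67%

z = ln(11/6) / ln(9.71/0.534) = 0.6061 / 2.9005 = 0.2090
S_new/S_old = (A_new/A_old)^z = 0.15^0.2090 = exp(0.2090 × -1.8971) = 0.6727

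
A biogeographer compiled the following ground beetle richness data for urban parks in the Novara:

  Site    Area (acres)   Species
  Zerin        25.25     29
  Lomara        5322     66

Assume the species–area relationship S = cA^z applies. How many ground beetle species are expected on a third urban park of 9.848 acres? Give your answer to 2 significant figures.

25

z = ln(66/29) / ln(5322/25.25) = 0.8224 / 5.3508 = 0.1537
c = 29 / 25.25^0.1537 = 29 / 1.643 = 17.66
S₃ = 17.66 × 9.848^0.1537 = 17.66 × 1.421 ≈ 25.09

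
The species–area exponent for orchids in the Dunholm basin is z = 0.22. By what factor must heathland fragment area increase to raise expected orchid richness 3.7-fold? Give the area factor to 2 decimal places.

382.59

(A₂/A₁)^0.22 = 3.7, so A₂/A₁ = 3.7^(1/0.22) = 3.7^4.545
ln(A₂/A₁) = ln 3.7 / 0.22 = 1.3083 / 0.22 = 5.9470
A₂/A₁ = e^5.9470 ≈ 382.6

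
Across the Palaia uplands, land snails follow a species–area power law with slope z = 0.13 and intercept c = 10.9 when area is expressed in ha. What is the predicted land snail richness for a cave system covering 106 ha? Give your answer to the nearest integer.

S = 10.9 × 106^0.13 = 10.9 × 1.834 ≈ 19.99

20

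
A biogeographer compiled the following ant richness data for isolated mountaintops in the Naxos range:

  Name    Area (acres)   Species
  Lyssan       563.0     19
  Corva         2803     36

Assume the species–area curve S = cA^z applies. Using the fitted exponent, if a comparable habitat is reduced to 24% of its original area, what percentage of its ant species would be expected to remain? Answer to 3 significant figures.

56.7%

z = ln(36/19) / ln(2803/563) = 0.6391 / 1.6052 = 0.3981
S_new/S_old = (A_new/A_old)^z = 0.24^0.3981 = exp(0.3981 × -1.4271) = 0.5665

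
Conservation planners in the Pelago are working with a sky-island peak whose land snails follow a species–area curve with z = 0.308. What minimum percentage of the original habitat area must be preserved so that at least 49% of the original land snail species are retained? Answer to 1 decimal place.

Need (A_new/A_old)^0.308 = 0.49, so A_new/A_old = 0.49^(1/0.308) = 0.49^3.247
ln(A_new/A_old) = ln 0.49 / 0.308 = -0.7133 / 0.308 = -2.3161
A_new/A_old = e^-2.3161 ≈ 0.09866

9.9%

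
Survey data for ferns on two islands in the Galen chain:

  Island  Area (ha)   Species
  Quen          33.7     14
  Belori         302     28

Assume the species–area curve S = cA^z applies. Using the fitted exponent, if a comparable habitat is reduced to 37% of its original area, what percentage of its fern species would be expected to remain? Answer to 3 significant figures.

z = ln(28/14) / ln(302/33.7) = 0.6931 / 2.1929 = 0.3161
S_new/S_old = (A_new/A_old)^z = 0.37^0.3161 = exp(0.3161 × -0.9943) = 0.7303

73.0%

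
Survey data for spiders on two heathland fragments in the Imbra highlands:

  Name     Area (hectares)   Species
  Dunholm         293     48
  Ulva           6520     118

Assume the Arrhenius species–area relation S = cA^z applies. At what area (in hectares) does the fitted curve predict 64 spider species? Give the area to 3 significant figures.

790 hectares

z = ln(118/48) / ln(6520/293) = 0.8995 / 3.1025 = 0.2899
c = 48 / 293^0.2899 = 48 / 5.191 = 9.248
A = (64/9.248)^(1/0.2899) ⇒ ln A = ln(6.921)/0.2899 = 6.6724
A = e^6.6724 ≈ 790.3 hectares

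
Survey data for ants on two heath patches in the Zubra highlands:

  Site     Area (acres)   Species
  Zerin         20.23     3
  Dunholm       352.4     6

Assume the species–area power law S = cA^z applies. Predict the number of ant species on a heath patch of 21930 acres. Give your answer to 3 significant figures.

16.3

z = ln(6/3) / ln(352.4/20.23) = 0.6931 / 2.8576 = 0.2426
c = 3 / 20.23^0.2426 = 3 / 2.074 = 1.447
S₃ = 1.447 × 21930^0.2426 = 1.447 × 11.3 ≈ 16.34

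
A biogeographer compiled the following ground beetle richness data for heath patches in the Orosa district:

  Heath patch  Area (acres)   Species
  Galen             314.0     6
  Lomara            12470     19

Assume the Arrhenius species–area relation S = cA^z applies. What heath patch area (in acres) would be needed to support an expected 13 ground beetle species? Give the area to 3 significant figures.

z = ln(19/6) / ln(12470/314) = 1.1527 / 3.6817 = 0.3131
c = 6 / 314^0.3131 = 6 / 6.05 = 0.9917
A = (13/0.9917)^(1/0.3131) ⇒ ln A = ln(13.11)/0.3131 = 8.2190
A = e^8.2190 ≈ 3711 acres

3710 acres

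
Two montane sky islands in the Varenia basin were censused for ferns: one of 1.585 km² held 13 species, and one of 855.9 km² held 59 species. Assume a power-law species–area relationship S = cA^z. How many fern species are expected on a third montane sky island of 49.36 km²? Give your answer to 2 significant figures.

30

z = ln(59/13) / ln(855.9/1.585) = 1.5126 / 6.2916 = 0.2404
c = 13 / 1.585^0.2404 = 13 / 1.117 = 11.64
S₃ = 11.64 × 49.36^0.2404 = 11.64 × 2.553 ≈ 29.71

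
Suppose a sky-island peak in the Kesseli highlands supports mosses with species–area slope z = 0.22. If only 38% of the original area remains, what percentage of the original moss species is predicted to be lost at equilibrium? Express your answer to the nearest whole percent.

19%

S_new/S_old = (A_new/A_old)^z = 0.38^0.22
= exp(0.22 × ln 0.38) = exp(0.22 × -0.9676) = exp(-0.2129) ≈ 0.8083
Fraction lost = 1 − 0.8083 = 0.1917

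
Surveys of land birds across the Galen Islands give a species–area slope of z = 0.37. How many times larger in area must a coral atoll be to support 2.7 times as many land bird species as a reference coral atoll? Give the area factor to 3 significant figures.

(A₂/A₁)^0.37 = 2.7, so A₂/A₁ = 2.7^(1/0.37) = 2.7^2.703
ln(A₂/A₁) = ln 2.7 / 0.37 = 0.9933 / 0.37 = 2.6845
A₂/A₁ = e^2.6845 ≈ 14.65

14.7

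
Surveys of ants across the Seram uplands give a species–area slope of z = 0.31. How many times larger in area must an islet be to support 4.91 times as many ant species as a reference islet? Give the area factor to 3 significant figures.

170

(A₂/A₁)^0.31 = 4.91, so A₂/A₁ = 4.91^(1/0.31) = 4.91^3.226
ln(A₂/A₁) = ln 4.91 / 0.31 = 1.5913 / 0.31 = 5.1331
A₂/A₁ = e^5.1331 ≈ 169.5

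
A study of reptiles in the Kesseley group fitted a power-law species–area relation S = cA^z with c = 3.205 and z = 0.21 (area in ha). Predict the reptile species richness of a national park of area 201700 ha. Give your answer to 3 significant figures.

S = 3.205 × 201700^0.21
ln S = ln 3.205 + 0.21 × ln 201700 = 1.1647 + 0.21 × 12.2145 = 3.7298
S = e^3.7298 ≈ 41.67

41.7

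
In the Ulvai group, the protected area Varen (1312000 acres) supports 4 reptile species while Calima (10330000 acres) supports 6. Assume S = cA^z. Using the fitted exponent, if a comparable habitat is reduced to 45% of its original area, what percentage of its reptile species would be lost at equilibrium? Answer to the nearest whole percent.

15%

z = ln(6/4) / ln(10330000/1312000) = 0.4055 / 2.0635 = 0.1965
S_new/S_old = (A_new/A_old)^z = 0.45^0.1965 = exp(0.1965 × -0.7985) = 0.8548
Fraction lost = 1 − 0.8548 = 0.1452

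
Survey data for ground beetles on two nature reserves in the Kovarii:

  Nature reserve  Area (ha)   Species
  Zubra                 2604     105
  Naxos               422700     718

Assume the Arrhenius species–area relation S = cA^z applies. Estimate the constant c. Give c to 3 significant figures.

z = ln(S₂/S₁) / ln(A₂/A₁) = ln(718/105) / ln(422700/2604) = 1.9225 / 5.0896 = 0.3777
c = S₁ / A₁^z = 105 / 2604^0.3777 = 105 / 19.51 = 5.383

5.38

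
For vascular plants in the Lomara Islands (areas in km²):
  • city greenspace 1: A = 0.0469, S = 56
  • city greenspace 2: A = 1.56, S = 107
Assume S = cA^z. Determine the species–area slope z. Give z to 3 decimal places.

0.185

Taking logs: ln S = ln c + z ln A, so z = (ln S₂ − ln S₁)/(ln A₂ − ln A₁).
z = ln(107/56) / ln(1.56/0.0469) = ln(1.911) / ln(33.26) = 0.6475 / 3.5044 = 0.1848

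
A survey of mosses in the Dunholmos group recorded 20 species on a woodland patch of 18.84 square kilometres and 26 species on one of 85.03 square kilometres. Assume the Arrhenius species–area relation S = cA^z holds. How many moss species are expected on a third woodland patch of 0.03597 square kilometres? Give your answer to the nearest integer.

z = ln(26/20) / ln(85.03/18.84) = 0.2624 / 1.5070 = 0.1741
c = 20 / 18.84^0.1741 = 20 / 1.667 = 12
S₃ = 12 × 0.03597^0.1741 = 12 × 0.5605 ≈ 6.724

7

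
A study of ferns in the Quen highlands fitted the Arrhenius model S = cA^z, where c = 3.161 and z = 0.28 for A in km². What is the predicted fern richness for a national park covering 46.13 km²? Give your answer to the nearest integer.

9

S = 3.161 × 46.13^0.28
ln S = ln 3.161 + 0.28 × ln 46.13 = 1.1509 + 0.28 × 3.8315 = 2.2237
S = e^2.2237 ≈ 9.241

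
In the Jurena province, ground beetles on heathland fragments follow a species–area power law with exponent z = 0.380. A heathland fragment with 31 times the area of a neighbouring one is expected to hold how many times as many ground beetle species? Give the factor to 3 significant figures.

3.69

S₂/S₁ = (A₂/A₁)^z = 31^0.38
ln(S₂/S₁) = 0.38 × ln 31 = 0.38 × 3.4340 = 1.3049
S₂/S₁ = e^1.3049 ≈ 3.687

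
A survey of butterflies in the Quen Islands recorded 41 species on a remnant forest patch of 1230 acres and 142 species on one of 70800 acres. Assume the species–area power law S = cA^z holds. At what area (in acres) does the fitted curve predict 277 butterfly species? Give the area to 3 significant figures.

626000 acres

z = ln(142/41) / ln(70800/1230) = 1.2423 / 4.0528 = 0.3065
c = 41 / 1230^0.3065 = 41 / 8.853 = 4.631
A = (277/4.631)^(1/0.3065) ⇒ ln A = ln(59.81)/0.3065 = 13.3476
A = e^13.3476 ≈ 626296 acres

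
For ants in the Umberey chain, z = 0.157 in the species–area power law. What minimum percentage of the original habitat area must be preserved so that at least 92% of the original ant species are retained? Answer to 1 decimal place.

58.8%

Need (A_new/A_old)^0.157 = 0.92, so A_new/A_old = 0.92^(1/0.157) = 0.92^6.369
ln(A_new/A_old) = ln 0.92 / 0.157 = -0.0834 / 0.157 = -0.5311
A_new/A_old = e^-0.5311 ≈ 0.588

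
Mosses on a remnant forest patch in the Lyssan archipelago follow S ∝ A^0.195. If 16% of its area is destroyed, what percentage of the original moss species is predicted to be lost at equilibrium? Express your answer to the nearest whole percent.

3%

S_new/S_old = (A_new/A_old)^z = 0.84^0.195
= exp(0.195 × ln 0.84) = exp(0.195 × -0.1744) = exp(-0.0340) ≈ 0.9666
Fraction lost = 1 − 0.9666 = 0.03343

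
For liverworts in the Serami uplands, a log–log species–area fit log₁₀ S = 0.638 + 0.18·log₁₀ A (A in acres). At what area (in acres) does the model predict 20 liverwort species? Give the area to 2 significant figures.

20 = 4.345 × A^0.18  ⇒  A^0.18 = 20/4.345 = 4.603
ln A = ln(4.603) / 0.18 = 1.5267 / 0.18 = 8.4816
A = e^8.4816 ≈ 4825 acres

4800 acres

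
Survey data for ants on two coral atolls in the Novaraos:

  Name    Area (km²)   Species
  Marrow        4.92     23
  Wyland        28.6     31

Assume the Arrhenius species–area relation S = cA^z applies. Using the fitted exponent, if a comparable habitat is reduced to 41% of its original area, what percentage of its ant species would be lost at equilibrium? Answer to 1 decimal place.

14.0%

z = ln(31/23) / ln(28.6/4.92) = 0.2985 / 1.7601 = 0.1696
S_new/S_old = (A_new/A_old)^z = 0.41^0.1696 = exp(0.1696 × -0.8916) = 0.8597
Fraction lost = 1 − 0.8597 = 0.1403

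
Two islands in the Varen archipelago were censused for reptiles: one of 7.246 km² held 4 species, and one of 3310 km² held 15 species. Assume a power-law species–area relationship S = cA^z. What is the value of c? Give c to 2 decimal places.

2.61

z = ln(S₂/S₁) / ln(A₂/A₁) = ln(15/4) / ln(3310/7.246) = 1.3218 / 6.1243 = 0.2158
c = S₁ / A₁^z = 4 / 7.246^0.2158 = 4 / 1.533 = 2.609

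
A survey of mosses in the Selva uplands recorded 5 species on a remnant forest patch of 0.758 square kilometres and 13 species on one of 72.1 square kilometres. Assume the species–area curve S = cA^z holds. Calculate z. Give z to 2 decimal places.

Taking logs: ln S = ln c + z ln A, so z = (ln S₂ − ln S₁)/(ln A₂ − ln A₁).
z = ln(13/5) / ln(72.1/0.758) = ln(2.6) / ln(95.12) = 0.9555 / 4.5551 = 0.2098

0.21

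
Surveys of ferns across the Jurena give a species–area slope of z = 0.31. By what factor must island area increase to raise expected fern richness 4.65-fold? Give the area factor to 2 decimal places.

(A₂/A₁)^0.31 = 4.65, so A₂/A₁ = 4.65^(1/0.31) = 4.65^3.226
ln(A₂/A₁) = ln 4.65 / 0.31 = 1.5369 / 0.31 = 4.9576
A₂/A₁ = e^4.9576 ≈ 142.3

142.26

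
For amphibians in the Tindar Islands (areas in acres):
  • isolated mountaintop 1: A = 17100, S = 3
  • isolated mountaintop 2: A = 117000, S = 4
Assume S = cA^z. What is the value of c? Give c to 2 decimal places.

z = ln(S₂/S₁) / ln(A₂/A₁) = ln(4/3) / ln(117000/17100) = 0.2877 / 1.9231 = 0.1496
c = S₁ / A₁^z = 3 / 17100^0.1496 = 3 / 4.298 = 0.6981

0.70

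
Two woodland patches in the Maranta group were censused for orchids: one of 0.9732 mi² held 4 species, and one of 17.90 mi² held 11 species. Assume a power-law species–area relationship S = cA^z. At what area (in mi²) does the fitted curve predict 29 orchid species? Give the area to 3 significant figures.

z = ln(11/4) / ln(17.9/0.9732) = 1.0116 / 2.9120 = 0.3474
c = 4 / 0.9732^0.3474 = 4 / 0.9906 = 4.038
A = (29/4.038)^(1/0.3474) ⇒ ln A = ln(7.182)/0.3474 = 5.6753
A = e^5.6753 ≈ 291.6 mi²

292 mi²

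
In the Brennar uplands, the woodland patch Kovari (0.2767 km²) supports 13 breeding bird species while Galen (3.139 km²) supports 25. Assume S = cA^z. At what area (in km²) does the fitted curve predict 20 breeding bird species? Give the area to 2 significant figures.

z = ln(25/13) / ln(3.139/0.2767) = 0.6539 / 2.4287 = 0.2692
c = 13 / 0.2767^0.2692 = 13 / 0.7076 = 18.37
A = (20/18.37)^(1/0.2692) ⇒ ln A = ln(1.089)/0.2692 = 0.3151
A = e^0.3151 ≈ 1.37 km²

1.4 km²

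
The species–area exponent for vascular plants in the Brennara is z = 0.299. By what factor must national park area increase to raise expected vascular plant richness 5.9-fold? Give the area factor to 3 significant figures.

379

(A₂/A₁)^0.299 = 5.9, so A₂/A₁ = 5.9^(1/0.299) = 5.9^3.344
ln(A₂/A₁) = ln 5.9 / 0.299 = 1.7750 / 0.299 = 5.9363
A₂/A₁ = e^5.9363 ≈ 378.5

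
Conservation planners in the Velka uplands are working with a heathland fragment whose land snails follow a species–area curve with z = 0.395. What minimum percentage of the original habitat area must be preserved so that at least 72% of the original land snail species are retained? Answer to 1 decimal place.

Need (A_new/A_old)^0.395 = 0.72, so A_new/A_old = 0.72^(1/0.395) = 0.72^2.532
ln(A_new/A_old) = ln 0.72 / 0.395 = -0.3285 / 0.395 = -0.8317
A_new/A_old = e^-0.8317 ≈ 0.4353

43.5%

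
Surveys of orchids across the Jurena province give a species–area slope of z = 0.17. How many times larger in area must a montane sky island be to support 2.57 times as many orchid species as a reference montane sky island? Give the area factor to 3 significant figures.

258

(A₂/A₁)^0.17 = 2.57, so A₂/A₁ = 2.57^(1/0.17) = 2.57^5.882
ln(A₂/A₁) = ln 2.57 / 0.17 = 0.9439 / 0.17 = 5.5524
A₂/A₁ = e^5.5524 ≈ 257.9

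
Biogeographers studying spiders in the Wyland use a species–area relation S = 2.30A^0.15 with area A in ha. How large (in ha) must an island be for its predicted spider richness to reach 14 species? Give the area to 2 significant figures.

170000 ha

14 = 2.3 × A^0.15  ⇒  A^0.15 = 14/2.3 = 6.087
ln A = ln(6.087) / 0.15 = 1.8061 / 0.15 = 12.0410
A = e^12.0410 ≈ 169564 ha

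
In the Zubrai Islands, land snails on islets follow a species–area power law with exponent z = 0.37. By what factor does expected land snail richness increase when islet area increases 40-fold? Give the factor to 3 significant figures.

3.92

S₂/S₁ = (A₂/A₁)^z = 40^0.37
ln(S₂/S₁) = 0.37 × ln 40 = 0.37 × 3.6889 = 1.3649
S₂/S₁ = e^1.3649 ≈ 3.915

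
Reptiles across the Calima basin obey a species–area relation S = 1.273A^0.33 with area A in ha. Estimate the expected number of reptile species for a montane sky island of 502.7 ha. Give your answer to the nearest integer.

10 species

S = 1.273 × 502.7^0.33 = 1.273 × 7.788 ≈ 9.914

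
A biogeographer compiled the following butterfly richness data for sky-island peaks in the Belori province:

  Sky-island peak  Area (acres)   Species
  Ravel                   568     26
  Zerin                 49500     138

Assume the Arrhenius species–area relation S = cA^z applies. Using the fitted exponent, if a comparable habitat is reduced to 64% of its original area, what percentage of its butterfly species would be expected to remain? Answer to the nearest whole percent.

85%

z = ln(138/26) / ln(49500/568) = 1.6692 / 4.4676 = 0.3736
S_new/S_old = (A_new/A_old)^z = 0.64^0.3736 = exp(0.3736 × -0.4463) = 0.8464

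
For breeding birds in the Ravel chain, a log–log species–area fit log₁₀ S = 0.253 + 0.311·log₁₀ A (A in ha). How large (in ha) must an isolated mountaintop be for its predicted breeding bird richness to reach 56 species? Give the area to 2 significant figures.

64000 ha

56 = 1.791 × A^0.311  ⇒  A^0.311 = 56/1.791 = 31.27
ln A = ln(31.27) / 0.311 = 3.4428 / 0.311 = 11.0701
A = e^11.0701 ≈ 64221 ha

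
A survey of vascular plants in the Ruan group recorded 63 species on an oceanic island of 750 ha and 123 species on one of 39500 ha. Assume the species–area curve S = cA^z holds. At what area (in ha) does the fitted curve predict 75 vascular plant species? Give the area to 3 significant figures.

z = ln(123/63) / ln(39500/750) = 0.6690 / 3.9640 = 0.1688
c = 63 / 750^0.1688 = 63 / 3.057 = 20.61
A = (75/20.61)^(1/0.1688) ⇒ ln A = ln(3.639)/0.1688 = 7.6531
A = e^7.6531 ≈ 2107 ha

2110 ha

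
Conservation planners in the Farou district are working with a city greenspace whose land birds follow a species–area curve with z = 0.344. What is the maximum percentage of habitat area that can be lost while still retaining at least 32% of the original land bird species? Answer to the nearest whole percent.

96%

Need (A_new/A_old)^0.344 = 0.32, so A_new/A_old = 0.32^(1/0.344) = 0.32^2.907
ln(A_new/A_old) = ln 0.32 / 0.344 = -1.1394 / 0.344 = -3.3123
A_new/A_old = e^-3.3123 ≈ 0.03643
Fraction that can be lost = 1 − 0.03643 = 0.9636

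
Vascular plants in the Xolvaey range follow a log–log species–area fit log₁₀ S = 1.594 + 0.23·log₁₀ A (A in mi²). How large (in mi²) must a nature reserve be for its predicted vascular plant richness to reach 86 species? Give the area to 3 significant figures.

30.2 mi²

86 = 39.26 × A^0.23  ⇒  A^0.23 = 86/39.26 = 2.19
ln A = ln(2.19) / 0.23 = 0.7840 / 0.23 = 3.4088
A = e^3.4088 ≈ 30.23 mi²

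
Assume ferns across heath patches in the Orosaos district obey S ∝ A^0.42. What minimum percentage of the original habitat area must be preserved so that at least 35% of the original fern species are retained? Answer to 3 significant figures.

8.21%

Need (A_new/A_old)^0.42 = 0.35, so A_new/A_old = 0.35^(1/0.42) = 0.35^2.381
ln(A_new/A_old) = ln 0.35 / 0.42 = -1.0498 / 0.42 = -2.4996
A_new/A_old = e^-2.4996 ≈ 0.08212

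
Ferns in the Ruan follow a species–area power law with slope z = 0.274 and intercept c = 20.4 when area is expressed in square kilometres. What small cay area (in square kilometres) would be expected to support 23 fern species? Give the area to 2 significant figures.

23 = 20.4 × A^0.274  ⇒  A^0.274 = 23/20.4 = 1.127
ln A = ln(1.127) / 0.274 = 0.1200 / 0.274 = 0.4378
A = e^0.4378 ≈ 1.549 square kilometres

1.5 square kilometres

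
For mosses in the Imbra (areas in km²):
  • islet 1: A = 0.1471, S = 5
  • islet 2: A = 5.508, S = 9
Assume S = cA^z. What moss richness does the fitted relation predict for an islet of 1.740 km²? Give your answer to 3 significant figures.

z = ln(9/5) / ln(5.508/0.1471) = 0.5878 / 3.6228 = 0.1622
c = 5 / 0.1471^0.1622 = 5 / 0.7327 = 6.824
S₃ = 6.824 × 1.74^0.1622 = 6.824 × 1.094 ≈ 7.465

7.47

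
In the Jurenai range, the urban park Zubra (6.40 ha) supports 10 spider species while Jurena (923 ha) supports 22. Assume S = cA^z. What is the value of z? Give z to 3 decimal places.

0.159

Taking logs: ln S = ln c + z ln A, so z = (ln S₂ − ln S₁)/(ln A₂ − ln A₁).
z = ln(22/10) / ln(923/6.4) = ln(2.2) / ln(144.2) = 0.7885 / 4.9713 = 0.1586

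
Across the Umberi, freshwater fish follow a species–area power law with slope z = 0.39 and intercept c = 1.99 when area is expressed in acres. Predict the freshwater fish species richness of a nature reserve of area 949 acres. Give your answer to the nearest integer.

S = 1.99 × 949^0.39
ln S = ln 1.99 + 0.39 × ln 949 = 0.6881 + 0.39 × 6.8554 = 3.3617
S = e^3.3617 ≈ 28.84

29 species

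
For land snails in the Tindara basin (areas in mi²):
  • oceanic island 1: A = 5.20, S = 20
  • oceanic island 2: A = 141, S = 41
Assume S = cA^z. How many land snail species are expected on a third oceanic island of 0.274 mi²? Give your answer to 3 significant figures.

z = ln(41/20) / ln(141/5.2) = 0.7178 / 3.3001 = 0.2175
c = 20 / 5.2^0.2175 = 20 / 1.431 = 13.97
S₃ = 13.97 × 0.274^0.2175 = 13.97 × 0.7546 ≈ 10.54

10.5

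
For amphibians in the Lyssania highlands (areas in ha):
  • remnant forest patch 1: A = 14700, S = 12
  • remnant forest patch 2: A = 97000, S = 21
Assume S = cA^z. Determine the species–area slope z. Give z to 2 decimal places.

Taking logs: ln S = ln c + z ln A, so z = (ln S₂ − ln S₁)/(ln A₂ − ln A₁).
z = ln(21/12) / ln(97000/14700) = ln(1.75) / ln(6.599) = 0.5596 / 1.8869 = 0.2966

0.30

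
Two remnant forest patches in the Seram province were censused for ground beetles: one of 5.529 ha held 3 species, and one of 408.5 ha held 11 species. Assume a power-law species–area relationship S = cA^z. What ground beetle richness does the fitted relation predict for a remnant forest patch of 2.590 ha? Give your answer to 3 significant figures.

z = ln(11/3) / ln(408.5/5.529) = 1.2993 / 4.3025 = 0.3020
c = 3 / 5.529^0.3020 = 3 / 1.676 = 1.79
S₃ = 1.79 × 2.59^0.3020 = 1.79 × 1.333 ≈ 2.386

2.39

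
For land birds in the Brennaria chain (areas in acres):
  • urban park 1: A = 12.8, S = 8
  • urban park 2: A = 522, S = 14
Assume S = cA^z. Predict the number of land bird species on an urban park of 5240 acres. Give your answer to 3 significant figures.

z = ln(14/8) / ln(522/12.8) = 0.5596 / 3.7082 = 0.1509
c = 8 / 12.8^0.1509 = 8 / 1.469 = 5.445
S₃ = 5.445 × 5240^0.1509 = 5.445 × 3.642 ≈ 19.83

19.8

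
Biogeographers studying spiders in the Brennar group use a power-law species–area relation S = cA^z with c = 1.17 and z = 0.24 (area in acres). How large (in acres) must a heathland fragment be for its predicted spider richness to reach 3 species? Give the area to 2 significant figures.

3 = 1.17 × A^0.24  ⇒  A^0.24 = 3/1.17 = 2.564
ln A = ln(2.564) / 0.24 = 0.9416 / 0.24 = 3.9234
A = e^3.9234 ≈ 50.57 acres

51 acres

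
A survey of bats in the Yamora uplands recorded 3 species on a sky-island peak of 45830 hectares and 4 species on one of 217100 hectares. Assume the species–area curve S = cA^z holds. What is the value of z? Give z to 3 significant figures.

Taking logs: ln S = ln c + z ln A, so z = (ln S₂ − ln S₁)/(ln A₂ − ln A₁).
z = ln(4/3) / ln(217100/45830) = ln(1.333) / ln(4.737) = 0.2877 / 1.5554 = 0.1850

0.185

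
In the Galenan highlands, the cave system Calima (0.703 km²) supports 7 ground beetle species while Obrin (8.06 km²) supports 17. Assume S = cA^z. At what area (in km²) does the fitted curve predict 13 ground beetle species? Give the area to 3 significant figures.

z = ln(17/7) / ln(8.06/0.703) = 0.8873 / 2.4393 = 0.3638
c = 7 / 0.703^0.3638 = 7 / 0.8797 = 7.957
A = (13/7.957)^(1/0.3638) ⇒ ln A = ln(1.634)/0.3638 = 1.3494
A = e^1.3494 ≈ 3.855 km²

3.86 km²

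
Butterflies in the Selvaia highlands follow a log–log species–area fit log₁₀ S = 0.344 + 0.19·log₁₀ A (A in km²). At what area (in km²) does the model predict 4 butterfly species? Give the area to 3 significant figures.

4 = 2.208 × A^0.19  ⇒  A^0.19 = 4/2.208 = 1.812
ln A = ln(1.812) / 0.19 = 0.5942 / 0.19 = 3.1274
A = e^3.1274 ≈ 22.81 km²

22.8 km²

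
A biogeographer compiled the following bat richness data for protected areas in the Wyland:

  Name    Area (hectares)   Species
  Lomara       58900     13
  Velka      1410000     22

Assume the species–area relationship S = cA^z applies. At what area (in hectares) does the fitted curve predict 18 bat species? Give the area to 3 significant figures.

z = ln(22/13) / ln(1410000/58900) = 0.5261 / 3.1755 = 0.1657
c = 13 / 58900^0.1657 = 13 / 6.17 = 2.107
A = (18/2.107)^(1/0.1657) ⇒ ln A = ln(8.543)/0.1657 = 12.9478
A = e^12.9478 ≈ 419933 hectares

420000 hectares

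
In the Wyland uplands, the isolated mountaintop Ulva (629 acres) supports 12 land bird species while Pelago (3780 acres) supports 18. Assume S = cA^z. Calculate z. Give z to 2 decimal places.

Taking logs: ln S = ln c + z ln A, so z = (ln S₂ − ln S₁)/(ln A₂ − ln A₁).
z = ln(18/12) / ln(3780/629) = ln(1.5) / ln(6.01) = 0.4055 / 1.7933 = 0.2261

0.23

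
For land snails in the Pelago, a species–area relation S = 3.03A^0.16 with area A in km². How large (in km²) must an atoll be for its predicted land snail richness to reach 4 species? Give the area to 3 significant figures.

5.67 km²

4 = 3.03 × A^0.16  ⇒  A^0.16 = 4/3.03 = 1.32
ln A = ln(1.32) / 0.16 = 0.2777 / 0.16 = 1.7358
A = e^1.7358 ≈ 5.674 km²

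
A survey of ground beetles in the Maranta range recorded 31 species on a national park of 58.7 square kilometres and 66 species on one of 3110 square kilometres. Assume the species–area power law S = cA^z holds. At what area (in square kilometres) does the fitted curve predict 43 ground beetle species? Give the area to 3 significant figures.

z = ln(66/31) / ln(3110/58.7) = 0.7557 / 3.9699 = 0.1903
c = 31 / 58.7^0.1903 = 31 / 2.171 = 14.28
A = (43/14.28)^(1/0.1903) ⇒ ln A = ln(3.011)/0.1903 = 5.7915
A = e^5.7915 ≈ 327.5 square kilometres

327 square kilometres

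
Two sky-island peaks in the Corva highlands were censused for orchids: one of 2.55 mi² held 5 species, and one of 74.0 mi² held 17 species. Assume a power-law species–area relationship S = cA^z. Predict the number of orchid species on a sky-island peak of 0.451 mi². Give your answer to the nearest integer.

3

z = ln(17/5) / ln(74/2.55) = 1.2238 / 3.3680 = 0.3634
c = 5 / 2.55^0.3634 = 5 / 1.405 = 3.558
S₃ = 3.558 × 0.451^0.3634 = 3.558 × 0.7488 ≈ 2.664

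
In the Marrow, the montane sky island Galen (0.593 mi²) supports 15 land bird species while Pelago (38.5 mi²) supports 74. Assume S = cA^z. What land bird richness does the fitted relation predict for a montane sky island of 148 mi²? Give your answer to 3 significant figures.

124

z = ln(74/15) / ln(38.5/0.593) = 1.5960 / 4.1732 = 0.3824
c = 15 / 0.593^0.3824 = 15 / 0.8189 = 18.32
S₃ = 18.32 × 148^0.3824 = 18.32 × 6.761 ≈ 123.8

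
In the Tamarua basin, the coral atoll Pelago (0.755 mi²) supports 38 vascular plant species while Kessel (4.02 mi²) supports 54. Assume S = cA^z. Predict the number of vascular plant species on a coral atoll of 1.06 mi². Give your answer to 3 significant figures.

z = ln(54/38) / ln(4.02/0.755) = 0.3514 / 1.6723 = 0.2101
c = 38 / 0.755^0.2101 = 38 / 0.9427 = 40.31
S₃ = 40.31 × 1.06^0.2101 = 40.31 × 1.012 ≈ 40.81

40.8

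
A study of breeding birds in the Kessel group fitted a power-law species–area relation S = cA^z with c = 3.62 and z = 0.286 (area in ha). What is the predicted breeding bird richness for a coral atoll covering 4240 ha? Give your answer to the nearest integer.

39 species

S = 3.62 × 4240^0.286
ln S = ln 3.62 + 0.286 × ln 4240 = 1.2865 + 0.286 × 8.3523 = 3.6752
S = e^3.6752 ≈ 39.46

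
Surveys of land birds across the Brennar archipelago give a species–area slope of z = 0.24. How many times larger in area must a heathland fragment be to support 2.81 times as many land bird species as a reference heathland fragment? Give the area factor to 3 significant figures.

(A₂/A₁)^0.24 = 2.81, so A₂/A₁ = 2.81^(1/0.24) = 2.81^4.167
ln(A₂/A₁) = ln 2.81 / 0.24 = 1.0332 / 0.24 = 4.3049
A₂/A₁ = e^4.3049 ≈ 74.06

74.1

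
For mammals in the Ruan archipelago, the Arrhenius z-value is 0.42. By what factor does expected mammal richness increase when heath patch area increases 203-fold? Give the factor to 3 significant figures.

9.31

S₂/S₁ = (A₂/A₁)^z = 203^0.42
ln(S₂/S₁) = 0.42 × ln 203 = 0.42 × 5.3132 = 2.2315
S₂/S₁ = e^2.2315 ≈ 9.314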